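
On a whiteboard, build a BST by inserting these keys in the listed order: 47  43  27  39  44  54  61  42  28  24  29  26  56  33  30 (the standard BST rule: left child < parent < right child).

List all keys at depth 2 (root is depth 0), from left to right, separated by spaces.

47: root
43: left child of 47 (depth 1)
27: left child of 43 (depth 2)
39: right child of 27 (depth 3)
44: right child of 43 (depth 2)
54: right child of 47 (depth 1)
61: right child of 54 (depth 2)
42: right child of 39 (depth 4)
28: left child of 39 (depth 4)
24: left child of 27 (depth 3)
29: right child of 28 (depth 5)
26: right child of 24 (depth 4)
56: left child of 61 (depth 3)
33: right child of 29 (depth 6)
30: left child of 33 (depth 7)

27 44 61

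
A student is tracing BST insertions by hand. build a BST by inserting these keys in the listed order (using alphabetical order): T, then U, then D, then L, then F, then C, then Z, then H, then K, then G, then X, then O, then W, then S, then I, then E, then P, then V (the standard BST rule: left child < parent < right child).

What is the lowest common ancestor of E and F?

F

T: root
U: right child of T (depth 1)
D: left child of T (depth 1)
L: right child of D (depth 2)
F: left child of L (depth 3)
C: left child of D (depth 2)
Z: right child of U (depth 2)
H: right child of F (depth 4)
K: right child of H (depth 5)
G: left child of H (depth 5)
X: left child of Z (depth 3)
O: right child of L (depth 3)
W: left child of X (depth 4)
S: right child of O (depth 4)
I: left child of K (depth 6)
E: left child of F (depth 4)
P: left child of S (depth 5)
V: left child of W (depth 5)

Path to E: T → D → L → F → E
Path to F: T → D → L → F
F lies on both paths and is an ancestor of the other node.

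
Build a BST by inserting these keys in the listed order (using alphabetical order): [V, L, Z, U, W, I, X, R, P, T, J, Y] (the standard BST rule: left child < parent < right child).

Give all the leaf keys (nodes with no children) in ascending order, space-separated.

J P T Y

Insert V: tree is empty, so V becomes the root.
Insert L: L < V → go left. Place as left child of V.
Insert Z: Z > V → go right. Place as right child of V.
Insert U: U < V → go left; U > L → go right. Place as right child of L.
Insert W: W > V → go right; W < Z → go left. Place as left child of Z.
Insert I: I < V → go left; I < L → go left. Place as left child of L.
Insert X: X > V → go right; X < Z → go left; X > W → go right. Place as right child of W.
Insert R: R < V → go left; R > L → go right; R < U → go left. Place as left child of U.
Insert P: P < V → go left; P > L → go right; P < U → go left; P < R → go left. Place as left child of R.
Insert T: T < V → go left; T > L → go right; T < U → go left; T > R → go right. Place as right child of R.
Insert J: J < V → go left; J < L → go left; J > I → go right. Place as right child of I.
Insert Y: Y > V → go right; Y < Z → go left; Y > W → go right; Y > X → go right. Place as right child of X.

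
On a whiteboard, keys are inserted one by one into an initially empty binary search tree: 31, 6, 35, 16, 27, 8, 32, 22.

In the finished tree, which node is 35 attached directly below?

31

Insert 31: tree is empty, so 31 becomes the root.
Insert 6: 6 < 31 → go left. Place as left child of 31.
Insert 35: 35 > 31 → go right. Place as right child of 31.
Insert 16: 16 < 31 → go left; 16 > 6 → go right. Place as right child of 6.
Insert 27: 27 < 31 → go left; 27 > 6 → go right; 27 > 16 → go right. Place as right child of 16.
Insert 8: 8 < 31 → go left; 8 > 6 → go right; 8 < 16 → go left. Place as left child of 16.
Insert 32: 32 > 31 → go right; 32 < 35 → go left. Place as left child of 35.
Insert 22: 22 < 31 → go left; 22 > 6 → go right; 22 > 16 → go right; 22 < 27 → go left. Place as left child of 27.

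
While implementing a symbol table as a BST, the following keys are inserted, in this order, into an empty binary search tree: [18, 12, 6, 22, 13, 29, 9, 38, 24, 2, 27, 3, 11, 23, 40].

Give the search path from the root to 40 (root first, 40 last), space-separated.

Insert 18: tree is empty, so 18 becomes the root.
Insert 12: 12 < 18 → go left. Place as left child of 18.
Insert 6: 6 < 18 → go left; 6 < 12 → go left. Place as left child of 12.
Insert 22: 22 > 18 → go right. Place as right child of 18.
Insert 13: 13 < 18 → go left; 13 > 12 → go right. Place as right child of 12.
Insert 29: 29 > 18 → go right; 29 > 22 → go right. Place as right child of 22.
Insert 9: 9 < 18 → go left; 9 < 12 → go left; 9 > 6 → go right. Place as right child of 6.
Insert 38: 38 > 18 → go right; 38 > 22 → go right; 38 > 29 → go right. Place as right child of 29.
Insert 24: 24 > 18 → go right; 24 > 22 → go right; 24 < 29 → go left. Place as left child of 29.
Insert 2: 2 < 18 → go left; 2 < 12 → go left; 2 < 6 → go left. Place as left child of 6.
Insert 27: 27 > 18 → go right; 27 > 22 → go right; 27 < 29 → go left; 27 > 24 → go right. Place as right child of 24.
Insert 3: 3 < 18 → go left; 3 < 12 → go left; 3 < 6 → go left; 3 > 2 → go right. Place as right child of 2.
Insert 11: 11 < 18 → go left; 11 < 12 → go left; 11 > 6 → go right; 11 > 9 → go right. Place as right child of 9.
Insert 23: 23 > 18 → go right; 23 > 22 → go right; 23 < 29 → go left; 23 < 24 → go left. Place as left child of 24.
Insert 40: 40 > 18 → go right; 40 > 22 → go right; 40 > 29 → go right; 40 > 38 → go right. Place as right child of 38.

18 22 29 38 40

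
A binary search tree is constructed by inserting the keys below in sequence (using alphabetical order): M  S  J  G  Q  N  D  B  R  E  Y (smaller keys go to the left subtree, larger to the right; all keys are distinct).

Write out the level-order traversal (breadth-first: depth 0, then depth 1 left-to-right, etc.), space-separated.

Resulting structure (node: left, right):
  M: L=J, R=S
  S: L=Q, R=Y
  J: L=G, R=–
  G: L=D, R=–
  Q: L=N, R=R
  N: L=–, R=–
  D: L=B, R=E
  B: L=–, R=–
  R: L=–, R=–
  E: L=–, R=–
  Y: L=–, R=–

M J S G Q Y D N R B E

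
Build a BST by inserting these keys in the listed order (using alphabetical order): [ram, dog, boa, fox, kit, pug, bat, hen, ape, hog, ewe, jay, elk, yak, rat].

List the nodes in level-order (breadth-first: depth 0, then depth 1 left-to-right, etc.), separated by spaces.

ram dog yak boa fox rat bat ewe kit ape elk hen pug hog jay

Insert ram: tree is empty, so ram becomes the root.
Insert dog: dog < ram → go left. Place as left child of ram.
Insert boa: boa < ram → go left; boa < dog → go left. Place as left child of dog.
Insert fox: fox < ram → go left; fox > dog → go right. Place as right child of dog.
Insert kit: kit < ram → go left; kit > dog → go right; kit > fox → go right. Place as right child of fox.
Insert pug: pug < ram → go left; pug > dog → go right; pug > fox → go right; pug > kit → go right. Place as right child of kit.
Insert bat: bat < ram → go left; bat < dog → go left; bat < boa → go left. Place as left child of boa.
Insert hen: hen < ram → go left; hen > dog → go right; hen > fox → go right; hen < kit → go left. Place as left child of kit.
Insert ape: ape < ram → go left; ape < dog → go left; ape < boa → go left; ape < bat → go left. Place as left child of bat.
Insert hog: hog < ram → go left; hog > dog → go right; hog > fox → go right; hog < kit → go left; hog > hen → go right. Place as right child of hen.
Insert ewe: ewe < ram → go left; ewe > dog → go right; ewe < fox → go left. Place as left child of fox.
Insert jay: jay < ram → go left; jay > dog → go right; jay > fox → go right; jay < kit → go left; jay > hen → go right; jay > hog → go right. Place as right child of hog.
Insert elk: elk < ram → go left; elk > dog → go right; elk < fox → go left; elk < ewe → go left. Place as left child of ewe.
Insert yak: yak > ram → go right. Place as right child of ram.
Insert rat: rat > ram → go right; rat < yak → go left. Place as left child of yak.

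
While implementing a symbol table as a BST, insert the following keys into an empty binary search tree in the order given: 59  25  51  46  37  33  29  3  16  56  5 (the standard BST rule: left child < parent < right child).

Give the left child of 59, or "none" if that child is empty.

25

Insert 59: tree is empty, so 59 becomes the root.
Insert 25: 25 < 59 → go left. Place as left child of 59.
Insert 51: 51 < 59 → go left; 51 > 25 → go right. Place as right child of 25.
Insert 46: 46 < 59 → go left; 46 > 25 → go right; 46 < 51 → go left. Place as left child of 51.
Insert 37: 37 < 59 → go left; 37 > 25 → go right; 37 < 51 → go left; 37 < 46 → go left. Place as left child of 46.
Insert 33: 33 < 59 → go left; 33 > 25 → go right; 33 < 51 → go left; 33 < 46 → go left; 33 < 37 → go left. Place as left child of 37.
Insert 29: 29 < 59 → go left; 29 > 25 → go right; 29 < 51 → go left; 29 < 46 → go left; 29 < 37 → go left; 29 < 33 → go left. Place as left child of 33.
Insert 3: 3 < 59 → go left; 3 < 25 → go left. Place as left child of 25.
Insert 16: 16 < 59 → go left; 16 < 25 → go left; 16 > 3 → go right. Place as right child of 3.
Insert 56: 56 < 59 → go left; 56 > 25 → go right; 56 > 51 → go right. Place as right child of 51.
Insert 5: 5 < 59 → go left; 5 < 25 → go left; 5 > 3 → go right; 5 < 16 → go left. Place as left child of 16.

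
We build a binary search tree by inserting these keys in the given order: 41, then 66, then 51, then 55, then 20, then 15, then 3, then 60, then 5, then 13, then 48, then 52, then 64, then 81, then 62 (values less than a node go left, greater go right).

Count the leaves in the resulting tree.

Resulting structure (node: left, right):
  41: L=20, R=66
  66: L=51, R=81
  51: L=48, R=55
  55: L=52, R=60
  20: L=15, R=–
  15: L=3, R=–
  3: L=–, R=5
  60: L=–, R=64
  5: L=–, R=13
  13: L=–, R=–
  48: L=–, R=–
  52: L=–, R=–
  64: L=62, R=–
  81: L=–, R=–
  62: L=–, R=–

Leaves: 13, 48, 52, 62, 81 — 5 in total.

5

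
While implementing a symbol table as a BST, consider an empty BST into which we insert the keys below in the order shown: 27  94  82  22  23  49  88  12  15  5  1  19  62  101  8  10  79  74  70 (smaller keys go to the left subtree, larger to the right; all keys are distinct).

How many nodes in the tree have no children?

7

27: root
94: right child of 27 (depth 1)
82: left child of 94 (depth 2)
22: left child of 27 (depth 1)
23: right child of 22 (depth 2)
49: left child of 82 (depth 3)
88: right child of 82 (depth 3)
12: left child of 22 (depth 2)
15: right child of 12 (depth 3)
5: left child of 12 (depth 3)
1: left child of 5 (depth 4)
19: right child of 15 (depth 4)
62: right child of 49 (depth 4)
101: right child of 94 (depth 2)
8: right child of 5 (depth 4)
10: right child of 8 (depth 5)
79: right child of 62 (depth 5)
74: left child of 79 (depth 6)
70: left child of 74 (depth 7)

Leaves: 1, 10, 19, 23, 70, 88, 101 — 7 in total.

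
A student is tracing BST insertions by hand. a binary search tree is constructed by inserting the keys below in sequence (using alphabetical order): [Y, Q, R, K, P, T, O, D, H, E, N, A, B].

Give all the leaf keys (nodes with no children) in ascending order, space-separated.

B E N T

Y: root
Q: left child of Y (depth 1)
R: right child of Q (depth 2)
K: left child of Q (depth 2)
P: right child of K (depth 3)
T: right child of R (depth 3)
O: left child of P (depth 4)
D: left child of K (depth 3)
H: right child of D (depth 4)
E: left child of H (depth 5)
N: left child of O (depth 5)
A: left child of D (depth 4)
B: right child of A (depth 5)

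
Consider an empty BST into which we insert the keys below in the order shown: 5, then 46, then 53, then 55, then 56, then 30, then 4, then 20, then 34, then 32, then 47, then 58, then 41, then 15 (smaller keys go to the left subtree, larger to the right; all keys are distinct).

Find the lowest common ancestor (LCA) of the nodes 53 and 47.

Insert 5: tree is empty, so 5 becomes the root.
Insert 46: 46 > 5 → go right. Place as right child of 5.
Insert 53: 53 > 5 → go right; 53 > 46 → go right. Place as right child of 46.
Insert 55: 55 > 5 → go right; 55 > 46 → go right; 55 > 53 → go right. Place as right child of 53.
Insert 56: 56 > 5 → go right; 56 > 46 → go right; 56 > 53 → go right; 56 > 55 → go right. Place as right child of 55.
Insert 30: 30 > 5 → go right; 30 < 46 → go left. Place as left child of 46.
Insert 4: 4 < 5 → go left. Place as left child of 5.
Insert 20: 20 > 5 → go right; 20 < 46 → go left; 20 < 30 → go left. Place as left child of 30.
Insert 34: 34 > 5 → go right; 34 < 46 → go left; 34 > 30 → go right. Place as right child of 30.
Insert 32: 32 > 5 → go right; 32 < 46 → go left; 32 > 30 → go right; 32 < 34 → go left. Place as left child of 34.
Insert 47: 47 > 5 → go right; 47 > 46 → go right; 47 < 53 → go left. Place as left child of 53.
Insert 58: 58 > 5 → go right; 58 > 46 → go right; 58 > 53 → go right; 58 > 55 → go right; 58 > 56 → go right. Place as right child of 56.
Insert 41: 41 > 5 → go right; 41 < 46 → go left; 41 > 30 → go right; 41 > 34 → go right. Place as right child of 34.
Insert 15: 15 > 5 → go right; 15 < 46 → go left; 15 < 30 → go left; 15 < 20 → go left. Place as left child of 20.

Path to 53: 5 → 46 → 53
Path to 47: 5 → 46 → 53 → 47
53 lies on both paths and is an ancestor of the other node.

53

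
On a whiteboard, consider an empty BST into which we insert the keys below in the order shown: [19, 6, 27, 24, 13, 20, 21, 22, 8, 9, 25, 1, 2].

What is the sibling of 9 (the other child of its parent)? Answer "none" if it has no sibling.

none

19: root
6: left child of 19 (depth 1)
27: right child of 19 (depth 1)
24: left child of 27 (depth 2)
13: right child of 6 (depth 2)
20: left child of 24 (depth 3)
21: right child of 20 (depth 4)
22: right child of 21 (depth 5)
8: left child of 13 (depth 3)
9: right child of 8 (depth 4)
25: right child of 24 (depth 3)
1: left child of 6 (depth 2)
2: right child of 1 (depth 3)

9's parent is 8, which has only one child.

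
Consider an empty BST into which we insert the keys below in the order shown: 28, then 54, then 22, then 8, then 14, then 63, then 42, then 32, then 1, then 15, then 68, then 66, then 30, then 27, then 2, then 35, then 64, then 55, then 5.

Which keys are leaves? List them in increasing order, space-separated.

28: root
54: right child of 28 (depth 1)
22: left child of 28 (depth 1)
8: left child of 22 (depth 2)
14: right child of 8 (depth 3)
63: right child of 54 (depth 2)
42: left child of 54 (depth 2)
32: left child of 42 (depth 3)
1: left child of 8 (depth 3)
15: right child of 14 (depth 4)
68: right child of 63 (depth 3)
66: left child of 68 (depth 4)
30: left child of 32 (depth 4)
27: right child of 22 (depth 2)
2: right child of 1 (depth 4)
35: right child of 32 (depth 4)
64: left child of 66 (depth 5)
55: left child of 63 (depth 3)
5: right child of 2 (depth 5)

5 15 27 30 35 55 64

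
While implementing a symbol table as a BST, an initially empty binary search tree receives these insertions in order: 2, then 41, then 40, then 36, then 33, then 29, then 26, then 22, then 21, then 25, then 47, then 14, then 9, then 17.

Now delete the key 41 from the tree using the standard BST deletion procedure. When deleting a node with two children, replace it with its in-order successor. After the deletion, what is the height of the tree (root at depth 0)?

Resulting structure (node: left, right):
  2: L=–, R=41
  41: L=40, R=47
  40: L=36, R=–
  36: L=33, R=–
  33: L=29, R=–
  29: L=26, R=–
  26: L=22, R=–
  22: L=21, R=25
  21: L=14, R=–
  25: L=–, R=–
  47: L=–, R=–
  14: L=9, R=17
  9: L=–, R=–
  17: L=–, R=–

Delete 41 (two children — replace with in-order successor).
After deletion, deepest node is 9 at depth 10.

10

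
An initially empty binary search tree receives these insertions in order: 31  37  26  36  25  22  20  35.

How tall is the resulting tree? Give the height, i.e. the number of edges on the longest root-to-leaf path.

Insert 31: tree is empty, so 31 becomes the root.
Insert 37: 37 > 31 → go right. Place as right child of 31.
Insert 26: 26 < 31 → go left. Place as left child of 31.
Insert 36: 36 > 31 → go right; 36 < 37 → go left. Place as left child of 37.
Insert 25: 25 < 31 → go left; 25 < 26 → go left. Place as left child of 26.
Insert 22: 22 < 31 → go left; 22 < 26 → go left; 22 < 25 → go left. Place as left child of 25.
Insert 20: 20 < 31 → go left; 20 < 26 → go left; 20 < 25 → go left; 20 < 22 → go left. Place as left child of 22.
Insert 35: 35 > 31 → go right; 35 < 37 → go left; 35 < 36 → go left. Place as left child of 36.

The deepest node is 20 at depth 4.

4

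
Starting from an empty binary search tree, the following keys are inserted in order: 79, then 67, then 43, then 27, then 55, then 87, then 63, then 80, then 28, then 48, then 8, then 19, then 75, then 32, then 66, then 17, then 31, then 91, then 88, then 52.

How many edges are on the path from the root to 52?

5

79: root
67: left child of 79 (depth 1)
43: left child of 67 (depth 2)
27: left child of 43 (depth 3)
55: right child of 43 (depth 3)
87: right child of 79 (depth 1)
63: right child of 55 (depth 4)
80: left child of 87 (depth 2)
28: right child of 27 (depth 4)
48: left child of 55 (depth 4)
8: left child of 27 (depth 4)
19: right child of 8 (depth 5)
75: right child of 67 (depth 2)
32: right child of 28 (depth 5)
66: right child of 63 (depth 5)
17: left child of 19 (depth 6)
31: left child of 32 (depth 6)
91: right child of 87 (depth 2)
88: left child of 91 (depth 3)
52: right child of 48 (depth 5)

Path to 52: 79 → 67 → 43 → 55 → 48 → 52, which is 5 edges.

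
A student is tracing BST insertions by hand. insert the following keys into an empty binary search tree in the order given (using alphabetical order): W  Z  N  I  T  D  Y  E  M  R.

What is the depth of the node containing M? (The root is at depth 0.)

3

W: root
Z: right child of W (depth 1)
N: left child of W (depth 1)
I: left child of N (depth 2)
T: right child of N (depth 2)
D: left child of I (depth 3)
Y: left child of Z (depth 2)
E: right child of D (depth 4)
M: right child of I (depth 3)
R: left child of T (depth 3)

Path to M: W → N → I → M, which is 3 edges.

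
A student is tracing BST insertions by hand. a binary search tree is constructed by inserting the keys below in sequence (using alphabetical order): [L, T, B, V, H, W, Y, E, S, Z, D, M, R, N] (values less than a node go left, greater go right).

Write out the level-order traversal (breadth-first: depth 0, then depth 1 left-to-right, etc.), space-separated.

L B T H S V E M W D R Y N Z

L: root
T: right child of L (depth 1)
B: left child of L (depth 1)
V: right child of T (depth 2)
H: right child of B (depth 2)
W: right child of V (depth 3)
Y: right child of W (depth 4)
E: left child of H (depth 3)
S: left child of T (depth 2)
Z: right child of Y (depth 5)
D: left child of E (depth 4)
M: left child of S (depth 3)
R: right child of M (depth 4)
N: left child of R (depth 5)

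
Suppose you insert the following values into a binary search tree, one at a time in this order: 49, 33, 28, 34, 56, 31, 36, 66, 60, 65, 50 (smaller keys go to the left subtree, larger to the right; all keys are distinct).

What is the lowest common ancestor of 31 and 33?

33

49: root
33: left child of 49 (depth 1)
28: left child of 33 (depth 2)
34: right child of 33 (depth 2)
56: right child of 49 (depth 1)
31: right child of 28 (depth 3)
36: right child of 34 (depth 3)
66: right child of 56 (depth 2)
60: left child of 66 (depth 3)
65: right child of 60 (depth 4)
50: left child of 56 (depth 2)

Path to 31: 49 → 33 → 28 → 31
Path to 33: 49 → 33
33 lies on both paths and is an ancestor of the other node.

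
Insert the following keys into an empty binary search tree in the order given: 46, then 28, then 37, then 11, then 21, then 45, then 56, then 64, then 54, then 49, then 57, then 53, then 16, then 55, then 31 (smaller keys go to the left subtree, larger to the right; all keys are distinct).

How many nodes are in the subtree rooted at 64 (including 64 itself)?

Insert 46: tree is empty, so 46 becomes the root.
Insert 28: 28 < 46 → go left. Place as left child of 46.
Insert 37: 37 < 46 → go left; 37 > 28 → go right. Place as right child of 28.
Insert 11: 11 < 46 → go left; 11 < 28 → go left. Place as left child of 28.
Insert 21: 21 < 46 → go left; 21 < 28 → go left; 21 > 11 → go right. Place as right child of 11.
Insert 45: 45 < 46 → go left; 45 > 28 → go right; 45 > 37 → go right. Place as right child of 37.
Insert 56: 56 > 46 → go right. Place as right child of 46.
Insert 64: 64 > 46 → go right; 64 > 56 → go right. Place as right child of 56.
Insert 54: 54 > 46 → go right; 54 < 56 → go left. Place as left child of 56.
Insert 49: 49 > 46 → go right; 49 < 56 → go left; 49 < 54 → go left. Place as left child of 54.
Insert 57: 57 > 46 → go right; 57 > 56 → go right; 57 < 64 → go left. Place as left child of 64.
Insert 53: 53 > 46 → go right; 53 < 56 → go left; 53 < 54 → go left; 53 > 49 → go right. Place as right child of 49.
Insert 16: 16 < 46 → go left; 16 < 28 → go left; 16 > 11 → go right; 16 < 21 → go left. Place as left child of 21.
Insert 55: 55 > 46 → go right; 55 < 56 → go left; 55 > 54 → go right. Place as right child of 54.
Insert 31: 31 < 46 → go left; 31 > 28 → go right; 31 < 37 → go left. Place as left child of 37.

Subtree rooted at 64 contains: 64, 57 — 2 nodes.

2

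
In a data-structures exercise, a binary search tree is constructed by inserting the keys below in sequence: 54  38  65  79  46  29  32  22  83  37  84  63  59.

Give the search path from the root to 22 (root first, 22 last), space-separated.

Insert 54: tree is empty, so 54 becomes the root.
Insert 38: 38 < 54 → go left. Place as left child of 54.
Insert 65: 65 > 54 → go right. Place as right child of 54.
Insert 79: 79 > 54 → go right; 79 > 65 → go right. Place as right child of 65.
Insert 46: 46 < 54 → go left; 46 > 38 → go right. Place as right child of 38.
Insert 29: 29 < 54 → go left; 29 < 38 → go left. Place as left child of 38.
Insert 32: 32 < 54 → go left; 32 < 38 → go left; 32 > 29 → go right. Place as right child of 29.
Insert 22: 22 < 54 → go left; 22 < 38 → go left; 22 < 29 → go left. Place as left child of 29.
Insert 83: 83 > 54 → go right; 83 > 65 → go right; 83 > 79 → go right. Place as right child of 79.
Insert 37: 37 < 54 → go left; 37 < 38 → go left; 37 > 29 → go right; 37 > 32 → go right. Place as right child of 32.
Insert 84: 84 > 54 → go right; 84 > 65 → go right; 84 > 79 → go right; 84 > 83 → go right. Place as right child of 83.
Insert 63: 63 > 54 → go right; 63 < 65 → go left. Place as left child of 65.
Insert 59: 59 > 54 → go right; 59 < 65 → go left; 59 < 63 → go left. Place as left child of 63.

54 38 29 22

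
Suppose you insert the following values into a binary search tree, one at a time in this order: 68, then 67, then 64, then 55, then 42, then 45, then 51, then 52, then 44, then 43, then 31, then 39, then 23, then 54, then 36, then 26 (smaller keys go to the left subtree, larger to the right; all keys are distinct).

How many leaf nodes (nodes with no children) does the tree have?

Resulting structure (node: left, right):
  68: L=67, R=–
  67: L=64, R=–
  64: L=55, R=–
  55: L=42, R=–
  42: L=31, R=45
  45: L=44, R=51
  51: L=–, R=52
  52: L=–, R=54
  44: L=43, R=–
  43: L=–, R=–
  31: L=23, R=39
  39: L=36, R=–
  23: L=–, R=26
  54: L=–, R=–
  36: L=–, R=–
  26: L=–, R=–

Leaves: 26, 36, 43, 54 — 4 in total.

4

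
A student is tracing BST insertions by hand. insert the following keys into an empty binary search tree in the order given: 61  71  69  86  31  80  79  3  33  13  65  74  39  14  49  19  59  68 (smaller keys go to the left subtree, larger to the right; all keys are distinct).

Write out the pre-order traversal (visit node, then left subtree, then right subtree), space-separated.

61 31 3 13 14 19 33 39 49 59 71 69 65 68 86 80 79 74

61: root
71: right child of 61 (depth 1)
69: left child of 71 (depth 2)
86: right child of 71 (depth 2)
31: left child of 61 (depth 1)
80: left child of 86 (depth 3)
79: left child of 80 (depth 4)
3: left child of 31 (depth 2)
33: right child of 31 (depth 2)
13: right child of 3 (depth 3)
65: left child of 69 (depth 3)
74: left child of 79 (depth 5)
39: right child of 33 (depth 3)
14: right child of 13 (depth 4)
49: right child of 39 (depth 4)
19: right child of 14 (depth 5)
59: right child of 49 (depth 5)
68: right child of 65 (depth 4)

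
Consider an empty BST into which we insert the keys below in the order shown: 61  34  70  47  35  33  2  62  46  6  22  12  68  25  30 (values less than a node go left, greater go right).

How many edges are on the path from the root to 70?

1

Resulting structure (node: left, right):
  61: L=34, R=70
  34: L=33, R=47
  70: L=62, R=–
  47: L=35, R=–
  35: L=–, R=46
  33: L=2, R=–
  2: L=–, R=6
  62: L=–, R=68
  46: L=–, R=–
  6: L=–, R=22
  22: L=12, R=25
  12: L=–, R=–
  68: L=–, R=–
  25: L=–, R=30
  30: L=–, R=–

Path to 70: 61 → 70, which is 1 edge.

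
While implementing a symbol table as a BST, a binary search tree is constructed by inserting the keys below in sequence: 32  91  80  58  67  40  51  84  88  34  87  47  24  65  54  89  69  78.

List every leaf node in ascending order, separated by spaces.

Resulting structure (node: left, right):
  32: L=24, R=91
  91: L=80, R=–
  80: L=58, R=84
  58: L=40, R=67
  67: L=65, R=69
  40: L=34, R=51
  51: L=47, R=54
  84: L=–, R=88
  88: L=87, R=89
  34: L=–, R=–
  87: L=–, R=–
  47: L=–, R=–
  24: L=–, R=–
  65: L=–, R=–
  54: L=–, R=–
  89: L=–, R=–
  69: L=–, R=78
  78: L=–, R=–

24 34 47 54 65 78 87 89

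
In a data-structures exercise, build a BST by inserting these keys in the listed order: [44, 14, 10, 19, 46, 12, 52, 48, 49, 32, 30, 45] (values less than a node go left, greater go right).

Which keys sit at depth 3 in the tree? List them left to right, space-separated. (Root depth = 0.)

Resulting structure (node: left, right):
  44: L=14, R=46
  14: L=10, R=19
  10: L=–, R=12
  19: L=–, R=32
  46: L=45, R=52
  12: L=–, R=–
  52: L=48, R=–
  48: L=–, R=49
  49: L=–, R=–
  32: L=30, R=–
  30: L=–, R=–
  45: L=–, R=–

12 32 48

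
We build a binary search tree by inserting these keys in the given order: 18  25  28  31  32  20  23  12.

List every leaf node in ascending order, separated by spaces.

Insert 18: tree is empty, so 18 becomes the root.
Insert 25: 25 > 18 → go right. Place as right child of 18.
Insert 28: 28 > 18 → go right; 28 > 25 → go right. Place as right child of 25.
Insert 31: 31 > 18 → go right; 31 > 25 → go right; 31 > 28 → go right. Place as right child of 28.
Insert 32: 32 > 18 → go right; 32 > 25 → go right; 32 > 28 → go right; 32 > 31 → go right. Place as right child of 31.
Insert 20: 20 > 18 → go right; 20 < 25 → go left. Place as left child of 25.
Insert 23: 23 > 18 → go right; 23 < 25 → go left; 23 > 20 → go right. Place as right child of 20.
Insert 12: 12 < 18 → go left. Place as left child of 18.

12 23 32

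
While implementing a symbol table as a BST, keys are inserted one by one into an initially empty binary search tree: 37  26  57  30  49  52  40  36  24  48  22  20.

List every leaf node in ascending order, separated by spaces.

20 36 48 52

Insert 37: tree is empty, so 37 becomes the root.
Insert 26: 26 < 37 → go left. Place as left child of 37.
Insert 57: 57 > 37 → go right. Place as right child of 37.
Insert 30: 30 < 37 → go left; 30 > 26 → go right. Place as right child of 26.
Insert 49: 49 > 37 → go right; 49 < 57 → go left. Place as left child of 57.
Insert 52: 52 > 37 → go right; 52 < 57 → go left; 52 > 49 → go right. Place as right child of 49.
Insert 40: 40 > 37 → go right; 40 < 57 → go left; 40 < 49 → go left. Place as left child of 49.
Insert 36: 36 < 37 → go left; 36 > 26 → go right; 36 > 30 → go right. Place as right child of 30.
Insert 24: 24 < 37 → go left; 24 < 26 → go left. Place as left child of 26.
Insert 48: 48 > 37 → go right; 48 < 57 → go left; 48 < 49 → go left; 48 > 40 → go right. Place as right child of 40.
Insert 22: 22 < 37 → go left; 22 < 26 → go left; 22 < 24 → go left. Place as left child of 24.
Insert 20: 20 < 37 → go left; 20 < 26 → go left; 20 < 24 → go left; 20 < 22 → go left. Place as left child of 22.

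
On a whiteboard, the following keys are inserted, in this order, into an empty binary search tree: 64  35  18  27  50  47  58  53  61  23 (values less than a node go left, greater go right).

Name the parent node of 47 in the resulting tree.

Insert 64: tree is empty, so 64 becomes the root.
Insert 35: 35 < 64 → go left. Place as left child of 64.
Insert 18: 18 < 64 → go left; 18 < 35 → go left. Place as left child of 35.
Insert 27: 27 < 64 → go left; 27 < 35 → go left; 27 > 18 → go right. Place as right child of 18.
Insert 50: 50 < 64 → go left; 50 > 35 → go right. Place as right child of 35.
Insert 47: 47 < 64 → go left; 47 > 35 → go right; 47 < 50 → go left. Place as left child of 50.
Insert 58: 58 < 64 → go left; 58 > 35 → go right; 58 > 50 → go right. Place as right child of 50.
Insert 53: 53 < 64 → go left; 53 > 35 → go right; 53 > 50 → go right; 53 < 58 → go left. Place as left child of 58.
Insert 61: 61 < 64 → go left; 61 > 35 → go right; 61 > 50 → go right; 61 > 58 → go right. Place as right child of 58.
Insert 23: 23 < 64 → go left; 23 < 35 → go left; 23 > 18 → go right; 23 < 27 → go left. Place as left child of 27.

50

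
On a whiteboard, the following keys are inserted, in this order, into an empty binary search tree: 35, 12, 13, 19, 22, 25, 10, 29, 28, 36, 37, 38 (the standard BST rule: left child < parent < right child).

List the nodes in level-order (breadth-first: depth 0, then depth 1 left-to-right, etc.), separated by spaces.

Resulting structure (node: left, right):
  35: L=12, R=36
  12: L=10, R=13
  13: L=–, R=19
  19: L=–, R=22
  22: L=–, R=25
  25: L=–, R=29
  10: L=–, R=–
  29: L=28, R=–
  28: L=–, R=–
  36: L=–, R=37
  37: L=–, R=38
  38: L=–, R=–

35 12 36 10 13 37 19 38 22 25 29 28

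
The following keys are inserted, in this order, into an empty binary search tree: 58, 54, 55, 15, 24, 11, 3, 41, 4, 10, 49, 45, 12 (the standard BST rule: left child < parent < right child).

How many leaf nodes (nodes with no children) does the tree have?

4

58: root
54: left child of 58 (depth 1)
55: right child of 54 (depth 2)
15: left child of 54 (depth 2)
24: right child of 15 (depth 3)
11: left child of 15 (depth 3)
3: left child of 11 (depth 4)
41: right child of 24 (depth 4)
4: right child of 3 (depth 5)
10: right child of 4 (depth 6)
49: right child of 41 (depth 5)
45: left child of 49 (depth 6)
12: right child of 11 (depth 4)

Leaves: 10, 12, 45, 55 — 4 in total.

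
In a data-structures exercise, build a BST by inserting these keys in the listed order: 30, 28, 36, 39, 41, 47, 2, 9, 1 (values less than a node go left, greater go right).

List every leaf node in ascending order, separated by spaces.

30: root
28: left child of 30 (depth 1)
36: right child of 30 (depth 1)
39: right child of 36 (depth 2)
41: right child of 39 (depth 3)
47: right child of 41 (depth 4)
2: left child of 28 (depth 2)
9: right child of 2 (depth 3)
1: left child of 2 (depth 3)

1 9 47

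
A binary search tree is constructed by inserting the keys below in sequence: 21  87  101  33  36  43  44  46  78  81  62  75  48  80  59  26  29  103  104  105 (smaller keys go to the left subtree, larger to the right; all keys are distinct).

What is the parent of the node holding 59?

48

21: root
87: right child of 21 (depth 1)
101: right child of 87 (depth 2)
33: left child of 87 (depth 2)
36: right child of 33 (depth 3)
43: right child of 36 (depth 4)
44: right child of 43 (depth 5)
46: right child of 44 (depth 6)
78: right child of 46 (depth 7)
81: right child of 78 (depth 8)
62: left child of 78 (depth 8)
75: right child of 62 (depth 9)
48: left child of 62 (depth 9)
80: left child of 81 (depth 9)
59: right child of 48 (depth 10)
26: left child of 33 (depth 3)
29: right child of 26 (depth 4)
103: right child of 101 (depth 3)
104: right child of 103 (depth 4)
105: right child of 104 (depth 5)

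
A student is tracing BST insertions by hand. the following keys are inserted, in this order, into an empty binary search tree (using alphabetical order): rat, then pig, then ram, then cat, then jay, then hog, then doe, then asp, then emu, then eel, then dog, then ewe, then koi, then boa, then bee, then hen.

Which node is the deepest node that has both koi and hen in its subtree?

Insert rat: tree is empty, so rat becomes the root.
Insert pig: pig < rat → go left. Place as left child of rat.
Insert ram: ram < rat → go left; ram > pig → go right. Place as right child of pig.
Insert cat: cat < rat → go left; cat < pig → go left. Place as left child of pig.
Insert jay: jay < rat → go left; jay < pig → go left; jay > cat → go right. Place as right child of cat.
Insert hog: hog < rat → go left; hog < pig → go left; hog > cat → go right; hog < jay → go left. Place as left child of jay.
Insert doe: doe < rat → go left; doe < pig → go left; doe > cat → go right; doe < jay → go left; doe < hog → go left. Place as left child of hog.
Insert asp: asp < rat → go left; asp < pig → go left; asp < cat → go left. Place as left child of cat.
Insert emu: emu < rat → go left; emu < pig → go left; emu > cat → go right; emu < jay → go left; emu < hog → go left; emu > doe → go right. Place as right child of doe.
Insert eel: eel < rat → go left; eel < pig → go left; eel > cat → go right; eel < jay → go left; eel < hog → go left; eel > doe → go right; eel < emu → go left. Place as left child of emu.
Insert dog: dog < rat → go left; dog < pig → go left; dog > cat → go right; dog < jay → go left; dog < hog → go left; dog > doe → go right; dog < emu → go left; dog < eel → go left. Place as left child of eel.
Insert ewe: ewe < rat → go left; ewe < pig → go left; ewe > cat → go right; ewe < jay → go left; ewe < hog → go left; ewe > doe → go right; ewe > emu → go right. Place as right child of emu.
Insert koi: koi < rat → go left; koi < pig → go left; koi > cat → go right; koi > jay → go right. Place as right child of jay.
Insert boa: boa < rat → go left; boa < pig → go left; boa < cat → go left; boa > asp → go right. Place as right child of asp.
Insert bee: bee < rat → go left; bee < pig → go left; bee < cat → go left; bee > asp → go right; bee < boa → go left. Place as left child of boa.
Insert hen: hen < rat → go left; hen < pig → go left; hen > cat → go right; hen < jay → go left; hen < hog → go left; hen > doe → go right; hen > emu → go right; hen > ewe → go right. Place as right child of ewe.

Path to koi: rat → pig → cat → jay → koi
Path to hen: rat → pig → cat → jay → hog → doe → emu → ewe → hen
The paths share a prefix ending at jay, then split left and right.

jay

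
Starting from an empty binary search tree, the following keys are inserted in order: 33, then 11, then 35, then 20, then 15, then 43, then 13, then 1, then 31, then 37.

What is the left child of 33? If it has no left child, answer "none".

11

Insert 33: tree is empty, so 33 becomes the root.
Insert 11: 11 < 33 → go left. Place as left child of 33.
Insert 35: 35 > 33 → go right. Place as right child of 33.
Insert 20: 20 < 33 → go left; 20 > 11 → go right. Place as right child of 11.
Insert 15: 15 < 33 → go left; 15 > 11 → go right; 15 < 20 → go left. Place as left child of 20.
Insert 43: 43 > 33 → go right; 43 > 35 → go right. Place as right child of 35.
Insert 13: 13 < 33 → go left; 13 > 11 → go right; 13 < 20 → go left; 13 < 15 → go left. Place as left child of 15.
Insert 1: 1 < 33 → go left; 1 < 11 → go left. Place as left child of 11.
Insert 31: 31 < 33 → go left; 31 > 11 → go right; 31 > 20 → go right. Place as right child of 20.
Insert 37: 37 > 33 → go right; 37 > 35 → go right; 37 < 43 → go left. Place as left child of 43.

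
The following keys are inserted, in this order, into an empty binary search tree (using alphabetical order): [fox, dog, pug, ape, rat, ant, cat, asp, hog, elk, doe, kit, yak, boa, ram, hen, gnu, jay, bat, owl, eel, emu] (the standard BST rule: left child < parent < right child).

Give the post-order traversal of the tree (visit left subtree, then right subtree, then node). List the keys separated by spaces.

ant bat boa asp doe cat ape eel emu elk dog gnu hen jay owl kit hog ram yak rat pug fox

Insert fox: tree is empty, so fox becomes the root.
Insert dog: dog < fox → go left. Place as left child of fox.
Insert pug: pug > fox → go right. Place as right child of fox.
Insert ape: ape < fox → go left; ape < dog → go left. Place as left child of dog.
Insert rat: rat > fox → go right; rat > pug → go right. Place as right child of pug.
Insert ant: ant < fox → go left; ant < dog → go left; ant < ape → go left. Place as left child of ape.
Insert cat: cat < fox → go left; cat < dog → go left; cat > ape → go right. Place as right child of ape.
Insert asp: asp < fox → go left; asp < dog → go left; asp > ape → go right; asp < cat → go left. Place as left child of cat.
Insert hog: hog > fox → go right; hog < pug → go left. Place as left child of pug.
Insert elk: elk < fox → go left; elk > dog → go right. Place as right child of dog.
Insert doe: doe < fox → go left; doe < dog → go left; doe > ape → go right; doe > cat → go right. Place as right child of cat.
Insert kit: kit > fox → go right; kit < pug → go left; kit > hog → go right. Place as right child of hog.
Insert yak: yak > fox → go right; yak > pug → go right; yak > rat → go right. Place as right child of rat.
Insert boa: boa < fox → go left; boa < dog → go left; boa > ape → go right; boa < cat → go left; boa > asp → go right. Place as right child of asp.
Insert ram: ram > fox → go right; ram > pug → go right; ram < rat → go left. Place as left child of rat.
Insert hen: hen > fox → go right; hen < pug → go left; hen < hog → go left. Place as left child of hog.
Insert gnu: gnu > fox → go right; gnu < pug → go left; gnu < hog → go left; gnu < hen → go left. Place as left child of hen.
Insert jay: jay > fox → go right; jay < pug → go left; jay > hog → go right; jay < kit → go left. Place as left child of kit.
Insert bat: bat < fox → go left; bat < dog → go left; bat > ape → go right; bat < cat → go left; bat > asp → go right; bat < boa → go left. Place as left child of boa.
Insert owl: owl > fox → go right; owl < pug → go left; owl > hog → go right; owl > kit → go right. Place as right child of kit.
Insert eel: eel < fox → go left; eel > dog → go right; eel < elk → go left. Place as left child of elk.
Insert emu: emu < fox → go left; emu > dog → go right; emu > elk → go right. Place as right child of elk.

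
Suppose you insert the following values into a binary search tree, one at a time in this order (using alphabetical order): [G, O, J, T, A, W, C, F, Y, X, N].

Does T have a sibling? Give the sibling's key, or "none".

J

G: root
O: right child of G (depth 1)
J: left child of O (depth 2)
T: right child of O (depth 2)
A: left child of G (depth 1)
W: right child of T (depth 3)
C: right child of A (depth 2)
F: right child of C (depth 3)
Y: right child of W (depth 4)
X: left child of Y (depth 5)
N: right child of J (depth 3)

T's parent is O; the other child of O is J.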